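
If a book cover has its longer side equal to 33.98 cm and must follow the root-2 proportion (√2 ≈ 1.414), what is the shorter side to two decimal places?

root-2 ≈ 1.41421.
Shorter side = 33.98 ÷ 1.41421 ≈ 24.0275 → 24.03 cm.

24.03 cm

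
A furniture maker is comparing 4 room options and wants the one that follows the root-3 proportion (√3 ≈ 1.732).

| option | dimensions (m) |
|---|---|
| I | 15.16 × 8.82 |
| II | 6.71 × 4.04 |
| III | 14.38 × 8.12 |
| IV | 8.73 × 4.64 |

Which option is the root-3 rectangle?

I

Ratios (long/short): I ≈ 1.719; II ≈ 1.661; III ≈ 1.771; IV ≈ 1.881.
root-3 ≈ 1.732; option I is nearest (Δ 0.013).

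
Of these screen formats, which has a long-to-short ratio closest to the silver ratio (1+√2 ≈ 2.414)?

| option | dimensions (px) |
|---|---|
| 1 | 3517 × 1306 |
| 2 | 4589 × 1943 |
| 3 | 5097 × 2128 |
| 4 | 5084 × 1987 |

Ratios (long/short): 1 ≈ 2.693; 2 ≈ 2.362; 3 ≈ 2.395; 4 ≈ 2.559.
silver ratio ≈ 2.414; option 3 is nearest (Δ 0.019).

3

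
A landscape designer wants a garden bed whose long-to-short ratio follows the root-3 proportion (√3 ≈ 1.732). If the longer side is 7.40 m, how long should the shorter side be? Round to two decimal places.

root-3 ≈ 1.73205.
Shorter side = 7.40 ÷ 1.73205 ≈ 4.2724 → 4.27 m.

4.27 m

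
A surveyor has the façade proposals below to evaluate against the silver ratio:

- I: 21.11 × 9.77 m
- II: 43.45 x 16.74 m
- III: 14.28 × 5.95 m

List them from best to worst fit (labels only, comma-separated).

III, II, I

I: 21.11/9.77 ≈ 2.161 → |2.161 − 2.414| = 0.253
II: 43.45/16.74 ≈ 2.596 → |2.596 − 2.414| = 0.182
III: 14.28/5.95 ≈ 2.400 → |2.400 − 2.414| = 0.014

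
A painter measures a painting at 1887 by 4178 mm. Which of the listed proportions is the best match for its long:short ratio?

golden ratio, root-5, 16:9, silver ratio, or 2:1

root-5

Ratio = 4178 / 1887 ≈ 2.214.
Distances: golden ratio 1.618 (Δ 0.596); root-5 2.236 (Δ 0.022); 16:9 1.778 (Δ 0.436); silver ratio 2.414 (Δ 0.200); 2:1 2.000 (Δ 0.214).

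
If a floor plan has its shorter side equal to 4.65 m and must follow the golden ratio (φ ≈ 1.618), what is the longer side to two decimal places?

7.52 m

golden ratio ≈ 1.61803.
Longer side = 4.65 × 1.61803 ≈ 7.5238 → 7.52 m.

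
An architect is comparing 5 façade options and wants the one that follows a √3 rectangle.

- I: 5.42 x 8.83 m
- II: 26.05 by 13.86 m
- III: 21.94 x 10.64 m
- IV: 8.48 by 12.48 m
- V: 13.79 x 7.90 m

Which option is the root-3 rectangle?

V

Ratios (long/short): I ≈ 1.629; II ≈ 1.880; III ≈ 2.062; IV ≈ 1.472; V ≈ 1.746.
root-3 ≈ 1.732; option V is nearest (Δ 0.014).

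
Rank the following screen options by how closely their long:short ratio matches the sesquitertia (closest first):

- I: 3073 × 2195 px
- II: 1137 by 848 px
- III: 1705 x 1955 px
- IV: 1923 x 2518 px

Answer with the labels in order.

II, IV, I, III

Ratios: I = 3073 / 2195 ≈ 1.400; II = 1137 / 848 ≈ 1.341; III = 1955 / 1705 ≈ 1.147; IV = 2518 / 1923 ≈ 1.309.
|Δ from 1.333|: I 0.067; II 0.008; III 0.186; IV 0.024.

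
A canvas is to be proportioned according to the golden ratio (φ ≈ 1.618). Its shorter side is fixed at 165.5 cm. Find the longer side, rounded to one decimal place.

golden ratio ≈ 1.61803.
Longer side = 165.5 × 1.61803 ≈ 267.784 → 267.8 cm.

267.8 cm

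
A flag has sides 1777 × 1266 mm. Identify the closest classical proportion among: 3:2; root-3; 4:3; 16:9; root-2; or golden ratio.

1777/1266 ≈ 1.404. Nearest candidates are root-2 (1.414, off by 0.010) and 4:3 (1.333, off by 0.071).

root-2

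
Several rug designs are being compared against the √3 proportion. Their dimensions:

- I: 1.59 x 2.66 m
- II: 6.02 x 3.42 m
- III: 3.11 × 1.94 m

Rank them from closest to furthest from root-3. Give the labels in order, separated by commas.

Ratios: I = 2.66 / 1.59 ≈ 1.673; II = 6.02 / 3.42 ≈ 1.760; III = 3.11 / 1.94 ≈ 1.603.
|Δ from 1.732|: I 0.059; II 0.028; III 0.129.

II, I, III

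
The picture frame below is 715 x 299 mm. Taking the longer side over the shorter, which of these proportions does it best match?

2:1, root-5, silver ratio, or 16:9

Ratio = 715 / 299 ≈ 2.391.
Distances: 2:1 2.000 (Δ 0.391); root-5 2.236 (Δ 0.155); silver ratio 2.414 (Δ 0.023); 16:9 1.778 (Δ 0.613).

silver ratio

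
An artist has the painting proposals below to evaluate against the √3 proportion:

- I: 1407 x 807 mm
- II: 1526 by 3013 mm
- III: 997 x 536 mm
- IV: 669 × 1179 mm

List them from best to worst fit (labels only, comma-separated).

I, IV, III, II

Ratios: I = 1407 / 807 ≈ 1.743; II = 3013 / 1526 ≈ 1.974; III = 997 / 536 ≈ 1.860; IV = 1179 / 669 ≈ 1.762.
|Δ from 1.732|: I 0.011; II 0.242; III 0.128; IV 0.030.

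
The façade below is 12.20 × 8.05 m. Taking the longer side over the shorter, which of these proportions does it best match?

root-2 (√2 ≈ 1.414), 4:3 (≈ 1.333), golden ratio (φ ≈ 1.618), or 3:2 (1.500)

Ratio = 12.20 / 8.05 ≈ 1.516.
Distances: root-2 1.414 (Δ 0.102); 4:3 1.333 (Δ 0.183); golden ratio 1.618 (Δ 0.102); 3:2 1.500 (Δ 0.016).

3:2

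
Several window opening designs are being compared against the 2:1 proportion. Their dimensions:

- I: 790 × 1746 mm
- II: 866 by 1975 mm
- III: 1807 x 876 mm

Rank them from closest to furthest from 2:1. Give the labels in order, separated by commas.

III, I, II

Ratios: I = 1746 / 790 ≈ 2.210; II = 1975 / 866 ≈ 2.281; III = 1807 / 876 ≈ 2.063.
|Δ from 2.000|: I 0.210; II 0.281; III 0.063.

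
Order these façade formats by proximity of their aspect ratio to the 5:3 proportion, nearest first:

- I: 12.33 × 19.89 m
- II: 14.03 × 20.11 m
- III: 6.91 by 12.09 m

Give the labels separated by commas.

I: 19.89/12.33 ≈ 1.613 → |1.613 − 1.667| = 0.054
II: 20.11/14.03 ≈ 1.433 → |1.433 − 1.667| = 0.234
III: 12.09/6.91 ≈ 1.750 → |1.750 − 1.667| = 0.083

I, III, II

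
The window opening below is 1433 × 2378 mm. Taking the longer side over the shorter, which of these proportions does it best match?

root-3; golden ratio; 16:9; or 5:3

5:3

Ratio = 2378 / 1433 ≈ 1.659.
Distances: root-3 1.732 (Δ 0.073); golden ratio 1.618 (Δ 0.041); 16:9 1.778 (Δ 0.119); 5:3 1.667 (Δ 0.008).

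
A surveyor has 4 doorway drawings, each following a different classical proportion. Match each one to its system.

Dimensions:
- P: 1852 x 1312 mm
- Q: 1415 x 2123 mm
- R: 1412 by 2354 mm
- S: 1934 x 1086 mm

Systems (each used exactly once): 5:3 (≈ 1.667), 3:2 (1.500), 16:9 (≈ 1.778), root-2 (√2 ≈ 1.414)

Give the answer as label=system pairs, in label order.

Ratios: P ≈ 1.412; Q ≈ 1.500; R ≈ 1.667; S ≈ 1.781.
Targets: 5:3 ≈ 1.667; 3:2 ≈ 1.500; 16:9 ≈ 1.778; root-2 ≈ 1.414.

P=root-2, Q=3:2, R=5:3, S=16:9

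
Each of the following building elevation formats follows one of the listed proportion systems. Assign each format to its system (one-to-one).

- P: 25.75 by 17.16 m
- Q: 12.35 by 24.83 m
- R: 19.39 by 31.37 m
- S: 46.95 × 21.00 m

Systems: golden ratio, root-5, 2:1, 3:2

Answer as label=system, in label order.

P=3:2, Q=2:1, R=golden ratio, S=root-5

Ratios: P ≈ 1.501; Q ≈ 2.011; R ≈ 1.618; S ≈ 2.236.
Targets: golden ratio ≈ 1.618; root-5 ≈ 2.236; 2:1 ≈ 2.000; 3:2 ≈ 1.500.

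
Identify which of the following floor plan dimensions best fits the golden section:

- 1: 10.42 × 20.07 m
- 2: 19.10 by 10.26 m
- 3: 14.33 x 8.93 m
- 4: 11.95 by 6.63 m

3

Ratios (long/short): 1 ≈ 1.926; 2 ≈ 1.862; 3 ≈ 1.605; 4 ≈ 1.802.
golden ratio ≈ 1.618; option 3 is nearest (Δ 0.013).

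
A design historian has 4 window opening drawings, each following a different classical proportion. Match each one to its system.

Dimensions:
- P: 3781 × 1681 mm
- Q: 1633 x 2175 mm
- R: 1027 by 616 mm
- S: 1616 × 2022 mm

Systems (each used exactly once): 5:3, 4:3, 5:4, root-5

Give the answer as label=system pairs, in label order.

P=root-5, Q=4:3, R=5:3, S=5:4

P = 3781/1681 ≈ 2.249 → root-5 (2.236)
Q = 2175/1633 ≈ 1.332 → 4:3 (1.333)
R = 1027/616 ≈ 1.667 → 5:3 (1.667)
S = 2022/1616 ≈ 1.251 → 5:4 (1.250)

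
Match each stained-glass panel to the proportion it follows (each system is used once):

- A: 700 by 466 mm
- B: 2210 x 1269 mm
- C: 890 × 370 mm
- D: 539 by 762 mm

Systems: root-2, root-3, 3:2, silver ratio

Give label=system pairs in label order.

Ratios: A ≈ 1.502; B ≈ 1.742; C ≈ 2.405; D ≈ 1.414.
Targets: root-2 ≈ 1.414; root-3 ≈ 1.732; 3:2 ≈ 1.500; silver ratio ≈ 2.414.

A=3:2, B=root-3, C=silver ratio, D=root-2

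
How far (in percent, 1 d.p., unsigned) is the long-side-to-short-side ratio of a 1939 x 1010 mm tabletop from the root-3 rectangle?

Ratio = 1939 / 1010 ≈ 1.9198.
Ideal root-3 ≈ 1.7321. |1.9198 − 1.7321| / 1.7321 ≈ 10.84% → 10.8%.

10.8%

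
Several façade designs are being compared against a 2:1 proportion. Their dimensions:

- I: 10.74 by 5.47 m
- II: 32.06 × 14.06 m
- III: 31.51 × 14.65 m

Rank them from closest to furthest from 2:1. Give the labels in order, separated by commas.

I, III, II

I: 10.74/5.47 ≈ 1.963 → |1.963 − 2.000| = 0.037
II: 32.06/14.06 ≈ 2.280 → |2.280 − 2.000| = 0.280
III: 31.51/14.65 ≈ 2.151 → |2.151 − 2.000| = 0.151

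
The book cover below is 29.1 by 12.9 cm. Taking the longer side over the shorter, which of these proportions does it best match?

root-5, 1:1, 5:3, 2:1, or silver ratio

Ratio = 29.1 / 12.9 ≈ 2.256.
Distances: root-5 2.236 (Δ 0.020); 1:1 1.000 (Δ 1.256); 5:3 1.667 (Δ 0.589); 2:1 2.000 (Δ 0.256); silver ratio 2.414 (Δ 0.158).

root-5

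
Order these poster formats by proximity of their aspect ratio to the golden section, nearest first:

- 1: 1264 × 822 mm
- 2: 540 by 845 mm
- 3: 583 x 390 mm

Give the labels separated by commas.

2, 1, 3

1: 1264/822 ≈ 1.538 → |1.538 − 1.618| = 0.080
2: 845/540 ≈ 1.565 → |1.565 − 1.618| = 0.053
3: 583/390 ≈ 1.495 → |1.495 − 1.618| = 0.123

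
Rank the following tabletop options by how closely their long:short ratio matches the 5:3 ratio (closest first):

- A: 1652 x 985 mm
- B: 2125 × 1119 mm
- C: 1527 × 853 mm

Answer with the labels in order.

Ratios: A = 1652 / 985 ≈ 1.677; B = 2125 / 1119 ≈ 1.899; C = 1527 / 853 ≈ 1.790.
|Δ from 1.667|: A 0.010; B 0.232; C 0.123.

A, C, B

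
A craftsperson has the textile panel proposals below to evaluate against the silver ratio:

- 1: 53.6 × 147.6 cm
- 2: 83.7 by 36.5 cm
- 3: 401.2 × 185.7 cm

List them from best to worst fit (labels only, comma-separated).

Ratios: 1 = 147.6 / 53.6 ≈ 2.754; 2 = 83.7 / 36.5 ≈ 2.293; 3 = 401.2 / 185.7 ≈ 2.160.
|Δ from 2.414|: 1 0.340; 2 0.121; 3 0.254.

2, 3, 1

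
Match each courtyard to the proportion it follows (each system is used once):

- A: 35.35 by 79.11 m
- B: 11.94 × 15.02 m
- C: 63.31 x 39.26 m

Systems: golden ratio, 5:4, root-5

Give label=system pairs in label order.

A = 79.11/35.35 ≈ 2.238 → root-5 (2.236)
B = 15.02/11.94 ≈ 1.258 → 5:4 (1.250)
C = 63.31/39.26 ≈ 1.613 → golden ratio (1.618)

A=root-5, B=5:4, C=golden ratio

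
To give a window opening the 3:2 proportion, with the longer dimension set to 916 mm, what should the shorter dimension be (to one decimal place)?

610.7 mm

3:2 = 1.50000.
Shorter side = 916 ÷ 1.50000 ≈ 610.667 → 610.7 mm.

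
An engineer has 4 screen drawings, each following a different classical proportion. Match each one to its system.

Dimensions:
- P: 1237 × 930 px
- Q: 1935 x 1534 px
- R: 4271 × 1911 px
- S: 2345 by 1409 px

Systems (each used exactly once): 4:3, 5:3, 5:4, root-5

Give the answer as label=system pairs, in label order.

Ratios: P ≈ 1.330; Q ≈ 1.261; R ≈ 2.235; S ≈ 1.664.
Targets: 4:3 ≈ 1.333; 5:3 ≈ 1.667; 5:4 ≈ 1.250; root-5 ≈ 2.236.

P=4:3, Q=5:4, R=root-5, S=5:3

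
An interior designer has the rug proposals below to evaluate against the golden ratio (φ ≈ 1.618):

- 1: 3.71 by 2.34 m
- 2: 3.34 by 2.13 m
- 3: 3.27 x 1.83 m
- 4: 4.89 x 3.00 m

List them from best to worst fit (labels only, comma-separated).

1: 3.71/2.34 ≈ 1.585 → |1.585 − 1.618| = 0.033
2: 3.34/2.13 ≈ 1.568 → |1.568 − 1.618| = 0.050
3: 3.27/1.83 ≈ 1.787 → |1.787 − 1.618| = 0.169
4: 4.89/3.00 ≈ 1.630 → |1.630 − 1.618| = 0.012

4, 1, 2, 3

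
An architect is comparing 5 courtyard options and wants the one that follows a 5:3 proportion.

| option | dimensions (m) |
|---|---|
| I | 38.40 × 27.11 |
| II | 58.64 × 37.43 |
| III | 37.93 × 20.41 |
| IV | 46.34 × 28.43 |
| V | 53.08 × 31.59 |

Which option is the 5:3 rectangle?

Target 5:3 ≈ 1.667.
I: 1.416 (Δ0.251)  II: 1.567 (Δ0.100)  III: 1.858 (Δ0.191)  IV: 1.630 (Δ0.037)  V: 1.680 (Δ0.013)

V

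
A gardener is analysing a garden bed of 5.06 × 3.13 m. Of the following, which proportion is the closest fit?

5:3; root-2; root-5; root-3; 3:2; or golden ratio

Ratio = 5.06 / 3.13 ≈ 1.617.
Distances: 5:3 1.667 (Δ 0.050); root-2 1.414 (Δ 0.203); root-5 2.236 (Δ 0.619); root-3 1.732 (Δ 0.115); 3:2 1.500 (Δ 0.117); golden ratio 1.618 (Δ 0.001).

golden ratio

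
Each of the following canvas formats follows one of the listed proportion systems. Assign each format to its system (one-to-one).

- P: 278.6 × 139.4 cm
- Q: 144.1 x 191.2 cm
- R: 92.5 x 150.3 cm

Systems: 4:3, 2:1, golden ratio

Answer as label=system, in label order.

P=2:1, Q=4:3, R=golden ratio

P = 278.6/139.4 ≈ 1.999 → 2:1 (2.000)
Q = 191.2/144.1 ≈ 1.327 → 4:3 (1.333)
R = 150.3/92.5 ≈ 1.625 → golden ratio (1.618)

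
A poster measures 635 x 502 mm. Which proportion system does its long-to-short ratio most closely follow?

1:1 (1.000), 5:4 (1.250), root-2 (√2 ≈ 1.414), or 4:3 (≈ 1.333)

5:4

Ratio = 635 / 502 ≈ 1.265.
Distances: 1:1 1.000 (Δ 0.265); 5:4 1.250 (Δ 0.015); root-2 1.414 (Δ 0.149); 4:3 1.333 (Δ 0.068).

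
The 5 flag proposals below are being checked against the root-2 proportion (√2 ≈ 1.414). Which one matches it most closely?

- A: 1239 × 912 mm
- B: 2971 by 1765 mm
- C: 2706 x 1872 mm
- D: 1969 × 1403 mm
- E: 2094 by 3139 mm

D

Target root-2 ≈ 1.414.
A: 1.359 (Δ0.055)  B: 1.683 (Δ0.269)  C: 1.446 (Δ0.032)  D: 1.403 (Δ0.011)  E: 1.499 (Δ0.085)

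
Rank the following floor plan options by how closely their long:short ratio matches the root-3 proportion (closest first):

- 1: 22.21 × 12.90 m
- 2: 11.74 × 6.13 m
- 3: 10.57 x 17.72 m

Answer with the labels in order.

1, 3, 2

1: 22.21/12.90 ≈ 1.722 → |1.722 − 1.732| = 0.010
2: 11.74/6.13 ≈ 1.915 → |1.915 − 1.732| = 0.183
3: 17.72/10.57 ≈ 1.676 → |1.676 − 1.732| = 0.056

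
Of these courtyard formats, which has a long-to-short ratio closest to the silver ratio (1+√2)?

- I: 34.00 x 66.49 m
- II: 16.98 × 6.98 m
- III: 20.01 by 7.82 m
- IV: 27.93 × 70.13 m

Target silver ratio ≈ 2.414.
I: 1.956 (Δ0.458)  II: 2.433 (Δ0.019)  III: 2.559 (Δ0.145)  IV: 2.511 (Δ0.097)

II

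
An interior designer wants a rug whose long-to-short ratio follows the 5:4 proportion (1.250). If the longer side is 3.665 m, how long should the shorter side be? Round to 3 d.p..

2.932 m

5:4 = 1.25000.
Shorter side = 3.665 ÷ 1.25000 ≈ 2.93200 → 2.932 m.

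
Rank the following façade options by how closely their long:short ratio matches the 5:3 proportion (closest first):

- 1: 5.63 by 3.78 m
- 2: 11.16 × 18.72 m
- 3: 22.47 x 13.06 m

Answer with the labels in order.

2, 3, 1

1: 5.63/3.78 ≈ 1.489 → |1.489 − 1.667| = 0.178
2: 18.72/11.16 ≈ 1.677 → |1.677 − 1.667| = 0.010
3: 22.47/13.06 ≈ 1.721 → |1.721 − 1.667| = 0.054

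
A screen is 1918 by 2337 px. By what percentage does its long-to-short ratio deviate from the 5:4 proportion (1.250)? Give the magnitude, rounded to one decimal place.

2.5%

Ratio = 2337 / 1918 ≈ 1.2185.
Ideal 5:4 = 1.2500. |1.2185 − 1.2500| / 1.2500 ≈ 2.52% → 2.5%.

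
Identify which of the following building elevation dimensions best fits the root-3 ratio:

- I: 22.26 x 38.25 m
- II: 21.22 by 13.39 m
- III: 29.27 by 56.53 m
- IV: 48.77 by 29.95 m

Target root-3 ≈ 1.732.
I: 1.718 (Δ0.014)  II: 1.585 (Δ0.147)  III: 1.931 (Δ0.199)  IV: 1.628 (Δ0.104)

I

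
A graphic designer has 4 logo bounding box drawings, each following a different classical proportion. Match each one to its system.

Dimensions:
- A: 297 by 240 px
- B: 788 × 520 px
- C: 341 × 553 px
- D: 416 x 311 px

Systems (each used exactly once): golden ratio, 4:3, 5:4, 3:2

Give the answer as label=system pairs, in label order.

A = 297/240 ≈ 1.238 → 5:4 (1.250)
B = 788/520 ≈ 1.515 → 3:2 (1.500)
C = 553/341 ≈ 1.622 → golden ratio (1.618)
D = 416/311 ≈ 1.338 → 4:3 (1.333)

A=5:4, B=3:2, C=golden ratio, D=4:3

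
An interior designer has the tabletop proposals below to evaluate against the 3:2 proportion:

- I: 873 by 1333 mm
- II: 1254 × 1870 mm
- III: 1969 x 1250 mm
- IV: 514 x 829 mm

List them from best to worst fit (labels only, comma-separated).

II, I, III, IV

I: 1333/873 ≈ 1.527 → |1.527 − 1.500| = 0.027
II: 1870/1254 ≈ 1.491 → |1.491 − 1.500| = 0.009
III: 1969/1250 ≈ 1.575 → |1.575 − 1.500| = 0.075
IV: 829/514 ≈ 1.613 → |1.613 − 1.500| = 0.113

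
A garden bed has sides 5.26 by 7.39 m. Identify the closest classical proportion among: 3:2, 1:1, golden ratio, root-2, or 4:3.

root-2

Ratio = 7.39 / 5.26 ≈ 1.405.
Distances: 3:2 1.500 (Δ 0.095); 1:1 1.000 (Δ 0.405); golden ratio 1.618 (Δ 0.213); root-2 1.414 (Δ 0.009); 4:3 1.333 (Δ 0.072).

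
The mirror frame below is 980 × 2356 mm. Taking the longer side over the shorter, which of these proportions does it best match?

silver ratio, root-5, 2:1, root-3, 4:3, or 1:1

silver ratio

2356/980 ≈ 2.404. Nearest candidates are silver ratio (2.414, off by 0.010) and root-5 (2.236, off by 0.168).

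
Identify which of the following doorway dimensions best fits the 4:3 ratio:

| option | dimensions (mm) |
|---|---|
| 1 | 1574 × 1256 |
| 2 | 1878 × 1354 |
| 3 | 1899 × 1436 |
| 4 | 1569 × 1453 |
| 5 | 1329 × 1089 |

Target 4:3 ≈ 1.333.
1: 1.253 (Δ0.080)  2: 1.387 (Δ0.054)  3: 1.322 (Δ0.011)  4: 1.080 (Δ0.253)  5: 1.220 (Δ0.113)

3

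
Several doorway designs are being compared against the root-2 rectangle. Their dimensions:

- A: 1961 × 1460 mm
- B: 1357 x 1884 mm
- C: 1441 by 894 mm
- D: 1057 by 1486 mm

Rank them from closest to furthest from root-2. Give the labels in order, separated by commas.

D, B, A, C

Ratios: A = 1961 / 1460 ≈ 1.343; B = 1884 / 1357 ≈ 1.388; C = 1441 / 894 ≈ 1.612; D = 1486 / 1057 ≈ 1.406.
|Δ from 1.414|: A 0.071; B 0.026; C 0.198; D 0.008.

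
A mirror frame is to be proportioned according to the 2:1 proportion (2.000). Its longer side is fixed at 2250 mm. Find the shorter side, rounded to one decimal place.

2:1 = 2.00000.
Shorter side = 2250 ÷ 2.00000 ≈ 1125.000 → 1125.0 mm.

1125.0 mm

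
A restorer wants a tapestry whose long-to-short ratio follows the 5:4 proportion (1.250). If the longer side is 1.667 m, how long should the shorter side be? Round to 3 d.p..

5:4 = 1.25000.
Shorter side = 1.667 ÷ 1.25000 ≈ 1.33360 → 1.334 m.

1.334 m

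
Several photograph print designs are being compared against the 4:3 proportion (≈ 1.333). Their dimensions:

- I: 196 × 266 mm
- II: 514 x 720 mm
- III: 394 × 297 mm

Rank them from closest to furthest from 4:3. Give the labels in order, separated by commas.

III, I, II

I: 266/196 ≈ 1.357 → |1.357 − 1.333| = 0.024
II: 720/514 ≈ 1.401 → |1.401 − 1.333| = 0.068
III: 394/297 ≈ 1.327 → |1.327 − 1.333| = 0.006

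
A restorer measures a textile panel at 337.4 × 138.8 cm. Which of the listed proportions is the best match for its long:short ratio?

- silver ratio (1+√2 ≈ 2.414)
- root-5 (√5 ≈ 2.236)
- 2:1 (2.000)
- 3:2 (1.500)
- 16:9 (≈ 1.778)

silver ratio

337.4/138.8 ≈ 2.431. Nearest candidates are silver ratio (2.414, off by 0.017) and root-5 (2.236, off by 0.195).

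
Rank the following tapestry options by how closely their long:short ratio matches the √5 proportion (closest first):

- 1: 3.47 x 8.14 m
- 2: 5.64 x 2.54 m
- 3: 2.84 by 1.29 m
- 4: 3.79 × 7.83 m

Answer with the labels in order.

2, 3, 1, 4

Ratios: 1 = 8.14 / 3.47 ≈ 2.346; 2 = 5.64 / 2.54 ≈ 2.220; 3 = 2.84 / 1.29 ≈ 2.202; 4 = 7.83 / 3.79 ≈ 2.066.
|Δ from 2.236|: 1 0.110; 2 0.016; 3 0.034; 4 0.170.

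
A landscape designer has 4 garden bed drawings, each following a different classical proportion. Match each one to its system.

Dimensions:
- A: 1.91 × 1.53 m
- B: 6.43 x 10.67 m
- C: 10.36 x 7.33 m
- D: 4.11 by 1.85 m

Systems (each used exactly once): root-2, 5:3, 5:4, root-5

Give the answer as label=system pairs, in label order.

A=5:4, B=5:3, C=root-2, D=root-5

A = 1.91/1.53 ≈ 1.248 → 5:4 (1.250)
B = 10.67/6.43 ≈ 1.659 → 5:3 (1.667)
C = 10.36/7.33 ≈ 1.413 → root-2 (1.414)
D = 4.11/1.85 ≈ 2.222 → root-5 (2.236)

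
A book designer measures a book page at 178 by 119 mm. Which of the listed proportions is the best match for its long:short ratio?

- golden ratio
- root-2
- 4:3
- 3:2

Ratio = 178 / 119 ≈ 1.496.
Distances: golden ratio 1.618 (Δ 0.122); root-2 1.414 (Δ 0.082); 4:3 1.333 (Δ 0.163); 3:2 1.500 (Δ 0.004).

3:2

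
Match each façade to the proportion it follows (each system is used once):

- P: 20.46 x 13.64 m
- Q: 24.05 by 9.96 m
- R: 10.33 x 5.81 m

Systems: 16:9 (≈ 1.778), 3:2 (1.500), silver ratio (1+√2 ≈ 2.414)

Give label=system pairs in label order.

P=3:2, Q=silver ratio, R=16:9

Ratios: P ≈ 1.500; Q ≈ 2.415; R ≈ 1.778.
Targets: 16:9 ≈ 1.778; 3:2 ≈ 1.500; silver ratio ≈ 2.414.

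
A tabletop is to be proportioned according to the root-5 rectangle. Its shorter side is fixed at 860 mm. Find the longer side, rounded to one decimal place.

1923.0 mm

root-5 ≈ 2.23607.
Longer side = 860 × 2.23607 ≈ 1923.020 → 1923.0 mm.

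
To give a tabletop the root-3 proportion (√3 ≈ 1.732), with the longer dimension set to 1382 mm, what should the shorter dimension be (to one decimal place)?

root-3 ≈ 1.73205.
Shorter side = 1382 ÷ 1.73205 ≈ 797.898 → 797.9 mm.

797.9 mm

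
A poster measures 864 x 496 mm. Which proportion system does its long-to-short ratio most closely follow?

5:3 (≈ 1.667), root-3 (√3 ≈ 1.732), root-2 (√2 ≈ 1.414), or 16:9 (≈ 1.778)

root-3

Ratio = 864 / 496 ≈ 1.742.
Distances: 5:3 1.667 (Δ 0.075); root-3 1.732 (Δ 0.010); root-2 1.414 (Δ 0.328); 16:9 1.778 (Δ 0.036).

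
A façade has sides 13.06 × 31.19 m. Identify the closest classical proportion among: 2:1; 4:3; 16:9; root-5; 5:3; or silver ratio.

31.19/13.06 ≈ 2.388. Nearest candidates are silver ratio (2.414, off by 0.026) and root-5 (2.236, off by 0.152).

silver ratio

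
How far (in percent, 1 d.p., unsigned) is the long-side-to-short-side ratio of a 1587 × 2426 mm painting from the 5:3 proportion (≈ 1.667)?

Ratio = 2426 / 1587 ≈ 1.5287.
Ideal 5:3 ≈ 1.6667. |1.5287 − 1.6667| / 1.6667 ≈ 8.28% → 8.3%.

8.3%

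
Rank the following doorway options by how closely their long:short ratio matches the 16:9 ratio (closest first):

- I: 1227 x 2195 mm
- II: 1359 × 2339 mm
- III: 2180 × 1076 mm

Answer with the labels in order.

Ratios: I = 2195 / 1227 ≈ 1.789; II = 2339 / 1359 ≈ 1.721; III = 2180 / 1076 ≈ 2.026.
|Δ from 1.778|: I 0.011; II 0.057; III 0.248.

I, II, III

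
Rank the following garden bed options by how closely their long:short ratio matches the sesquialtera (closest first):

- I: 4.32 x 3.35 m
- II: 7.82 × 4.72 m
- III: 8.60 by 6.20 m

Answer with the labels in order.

III, II, I

I: 4.32/3.35 ≈ 1.290 → |1.290 − 1.500| = 0.210
II: 7.82/4.72 ≈ 1.657 → |1.657 − 1.500| = 0.157
III: 8.60/6.20 ≈ 1.387 → |1.387 − 1.500| = 0.113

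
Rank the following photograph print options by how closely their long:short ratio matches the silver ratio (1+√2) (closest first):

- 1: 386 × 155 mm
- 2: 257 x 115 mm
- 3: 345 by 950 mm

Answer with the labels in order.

1: 386/155 ≈ 2.490 → |2.490 − 2.414| = 0.076
2: 257/115 ≈ 2.235 → |2.235 − 2.414| = 0.179
3: 950/345 ≈ 2.754 → |2.754 − 2.414| = 0.340

1, 2, 3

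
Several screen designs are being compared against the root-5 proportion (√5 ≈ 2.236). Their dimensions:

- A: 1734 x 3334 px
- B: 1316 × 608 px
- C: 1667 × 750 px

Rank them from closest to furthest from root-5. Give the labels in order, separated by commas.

C, B, A

Ratios: A = 3334 / 1734 ≈ 1.923; B = 1316 / 608 ≈ 2.164; C = 1667 / 750 ≈ 2.223.
|Δ from 2.236|: A 0.313; B 0.072; C 0.013.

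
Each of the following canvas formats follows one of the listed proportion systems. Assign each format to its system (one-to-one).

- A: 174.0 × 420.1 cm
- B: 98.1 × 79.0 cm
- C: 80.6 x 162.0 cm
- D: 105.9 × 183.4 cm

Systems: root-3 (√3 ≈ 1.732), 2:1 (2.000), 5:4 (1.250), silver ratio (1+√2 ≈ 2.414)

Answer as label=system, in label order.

Ratios: A ≈ 2.414; B ≈ 1.242; C ≈ 2.010; D ≈ 1.732.
Targets: root-3 ≈ 1.732; 2:1 ≈ 2.000; 5:4 ≈ 1.250; silver ratio ≈ 2.414.

A=silver ratio, B=5:4, C=2:1, D=root-3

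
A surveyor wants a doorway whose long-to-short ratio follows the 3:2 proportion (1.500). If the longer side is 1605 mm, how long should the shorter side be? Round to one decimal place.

3:2 = 1.50000.
Shorter side = 1605 ÷ 1.50000 ≈ 1070.000 → 1070.0 mm.

1070.0 mm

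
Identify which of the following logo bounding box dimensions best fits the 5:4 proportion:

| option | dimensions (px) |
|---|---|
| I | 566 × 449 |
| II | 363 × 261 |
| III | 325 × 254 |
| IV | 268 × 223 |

I

Ratios (long/short): I ≈ 1.261; II ≈ 1.391; III ≈ 1.280; IV ≈ 1.202.
5:4 ≈ 1.250; option I is nearest (Δ 0.011).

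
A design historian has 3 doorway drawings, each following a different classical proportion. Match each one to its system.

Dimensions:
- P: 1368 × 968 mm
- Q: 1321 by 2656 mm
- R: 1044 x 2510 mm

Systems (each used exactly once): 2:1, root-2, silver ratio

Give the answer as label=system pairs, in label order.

P=root-2, Q=2:1, R=silver ratio

P = 1368/968 ≈ 1.413 → root-2 (1.414)
Q = 2656/1321 ≈ 2.011 → 2:1 (2.000)
R = 2510/1044 ≈ 2.404 → silver ratio (2.414)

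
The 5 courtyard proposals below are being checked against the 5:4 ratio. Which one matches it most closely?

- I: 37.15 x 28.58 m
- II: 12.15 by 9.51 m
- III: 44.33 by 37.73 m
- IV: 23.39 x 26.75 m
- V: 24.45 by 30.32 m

V

Ratios (long/short): I ≈ 1.300; II ≈ 1.278; III ≈ 1.175; IV ≈ 1.144; V ≈ 1.240.
5:4 ≈ 1.250; option V is nearest (Δ 0.010).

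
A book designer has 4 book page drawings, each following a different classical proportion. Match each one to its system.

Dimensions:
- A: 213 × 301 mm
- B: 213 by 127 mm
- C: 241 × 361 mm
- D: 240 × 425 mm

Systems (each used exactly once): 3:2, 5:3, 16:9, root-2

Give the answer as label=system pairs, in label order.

A=root-2, B=5:3, C=3:2, D=16:9

A = 301/213 ≈ 1.413 → root-2 (1.414)
B = 213/127 ≈ 1.677 → 5:3 (1.667)
C = 361/241 ≈ 1.498 → 3:2 (1.500)
D = 425/240 ≈ 1.771 → 16:9 (1.778)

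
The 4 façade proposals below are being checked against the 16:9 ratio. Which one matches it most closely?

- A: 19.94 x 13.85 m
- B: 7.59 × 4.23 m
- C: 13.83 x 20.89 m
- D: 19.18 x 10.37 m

B

Target 16:9 ≈ 1.778.
A: 1.440 (Δ0.338)  B: 1.794 (Δ0.016)  C: 1.510 (Δ0.268)  D: 1.850 (Δ0.072)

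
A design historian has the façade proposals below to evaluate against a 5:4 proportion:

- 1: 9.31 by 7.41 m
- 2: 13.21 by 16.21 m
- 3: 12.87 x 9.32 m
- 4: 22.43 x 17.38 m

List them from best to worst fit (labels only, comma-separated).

Ratios: 1 = 9.31 / 7.41 ≈ 1.256; 2 = 16.21 / 13.21 ≈ 1.227; 3 = 12.87 / 9.32 ≈ 1.381; 4 = 22.43 / 17.38 ≈ 1.291.
|Δ from 1.250|: 1 0.006; 2 0.023; 3 0.131; 4 0.041.

1, 2, 4, 3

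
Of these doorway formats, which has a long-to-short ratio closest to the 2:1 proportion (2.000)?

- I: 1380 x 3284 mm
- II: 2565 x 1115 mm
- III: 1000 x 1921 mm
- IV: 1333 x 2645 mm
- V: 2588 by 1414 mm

IV

Ratios (long/short): I ≈ 2.380; II ≈ 2.300; III ≈ 1.921; IV ≈ 1.984; V ≈ 1.830.
2:1 ≈ 2.000; option IV is nearest (Δ 0.016).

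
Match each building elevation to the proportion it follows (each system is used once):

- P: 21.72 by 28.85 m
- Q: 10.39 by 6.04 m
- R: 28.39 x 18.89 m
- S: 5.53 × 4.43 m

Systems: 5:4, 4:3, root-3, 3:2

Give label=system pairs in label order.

Ratios: P ≈ 1.328; Q ≈ 1.720; R ≈ 1.503; S ≈ 1.248.
Targets: 5:4 ≈ 1.250; 4:3 ≈ 1.333; root-3 ≈ 1.732; 3:2 ≈ 1.500.

P=4:3, Q=root-3, R=3:2, S=5:4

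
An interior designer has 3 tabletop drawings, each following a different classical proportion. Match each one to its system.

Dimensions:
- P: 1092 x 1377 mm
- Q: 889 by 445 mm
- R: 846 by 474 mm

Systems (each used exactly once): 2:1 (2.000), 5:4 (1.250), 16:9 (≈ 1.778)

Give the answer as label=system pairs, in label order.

P = 1377/1092 ≈ 1.261 → 5:4 (1.250)
Q = 889/445 ≈ 1.998 → 2:1 (2.000)
R = 846/474 ≈ 1.785 → 16:9 (1.778)

P=5:4, Q=2:1, R=16:9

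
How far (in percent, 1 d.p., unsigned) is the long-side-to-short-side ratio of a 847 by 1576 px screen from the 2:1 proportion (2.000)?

7.0%

Ratio = 1576 / 847 ≈ 1.8607.
Ideal 2:1 = 2.0000. |1.8607 − 2.0000| / 2.0000 ≈ 6.96% → 7.0%.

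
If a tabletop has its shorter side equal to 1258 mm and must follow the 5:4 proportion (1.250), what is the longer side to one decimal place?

5:4 = 1.25000.
Longer side = 1258 × 1.25000 ≈ 1572.500 → 1572.5 mm.

1572.5 mm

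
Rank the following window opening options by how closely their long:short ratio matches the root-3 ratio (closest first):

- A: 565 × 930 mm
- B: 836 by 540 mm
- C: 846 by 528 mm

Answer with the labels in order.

Ratios: A = 930 / 565 ≈ 1.646; B = 836 / 540 ≈ 1.548; C = 846 / 528 ≈ 1.602.
|Δ from 1.732|: A 0.086; B 0.184; C 0.130.

A, C, B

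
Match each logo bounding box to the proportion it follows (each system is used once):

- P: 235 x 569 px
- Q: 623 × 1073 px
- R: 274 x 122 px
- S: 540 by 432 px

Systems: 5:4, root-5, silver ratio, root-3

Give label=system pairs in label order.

P = 569/235 ≈ 2.421 → silver ratio (2.414)
Q = 1073/623 ≈ 1.722 → root-3 (1.732)
R = 274/122 ≈ 2.246 → root-5 (2.236)
S = 540/432 ≈ 1.250 → 5:4 (1.250)

P=silver ratio, Q=root-3, R=root-5, S=5:4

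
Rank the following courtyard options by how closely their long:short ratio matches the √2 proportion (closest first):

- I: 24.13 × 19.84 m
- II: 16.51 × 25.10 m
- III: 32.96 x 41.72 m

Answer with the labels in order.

II, III, I

Ratios: I = 24.13 / 19.84 ≈ 1.216; II = 25.10 / 16.51 ≈ 1.520; III = 41.72 / 32.96 ≈ 1.266.
|Δ from 1.414|: I 0.198; II 0.106; III 0.148.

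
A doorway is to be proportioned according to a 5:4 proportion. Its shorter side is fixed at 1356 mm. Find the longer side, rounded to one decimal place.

5:4 = 1.25000.
Longer side = 1356 × 1.25000 ≈ 1695.000 → 1695.0 mm.

1695.0 mm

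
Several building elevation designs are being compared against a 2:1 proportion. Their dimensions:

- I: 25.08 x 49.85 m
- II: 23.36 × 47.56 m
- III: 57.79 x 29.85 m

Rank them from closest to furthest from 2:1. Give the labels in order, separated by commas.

Ratios: I = 49.85 / 25.08 ≈ 1.988; II = 47.56 / 23.36 ≈ 2.036; III = 57.79 / 29.85 ≈ 1.936.
|Δ from 2.000|: I 0.012; II 0.036; III 0.064.

I, II, III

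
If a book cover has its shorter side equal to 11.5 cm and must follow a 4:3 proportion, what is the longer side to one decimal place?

15.3 cm

4:3 ≈ 1.33333.
Longer side = 11.5 × 1.33333 ≈ 15.333 → 15.3 cm.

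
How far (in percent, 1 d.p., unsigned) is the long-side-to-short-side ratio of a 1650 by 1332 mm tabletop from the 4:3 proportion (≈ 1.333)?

7.1%

Ratio = 1650 / 1332 ≈ 1.2387.
Ideal 4:3 ≈ 1.3333. |1.2387 − 1.3333| / 1.3333 ≈ 7.10% → 7.1%.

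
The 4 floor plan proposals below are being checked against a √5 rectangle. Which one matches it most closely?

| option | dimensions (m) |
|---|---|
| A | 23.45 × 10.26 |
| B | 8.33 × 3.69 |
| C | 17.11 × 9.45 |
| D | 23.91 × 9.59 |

B

Target root-5 ≈ 2.236.
A: 2.286 (Δ0.050)  B: 2.257 (Δ0.021)  C: 1.811 (Δ0.425)  D: 2.493 (Δ0.257)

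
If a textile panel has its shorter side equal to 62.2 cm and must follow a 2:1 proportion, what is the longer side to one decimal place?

124.4 cm

2:1 = 2.00000.
Longer side = 62.2 × 2.00000 ≈ 124.400 → 124.4 cm.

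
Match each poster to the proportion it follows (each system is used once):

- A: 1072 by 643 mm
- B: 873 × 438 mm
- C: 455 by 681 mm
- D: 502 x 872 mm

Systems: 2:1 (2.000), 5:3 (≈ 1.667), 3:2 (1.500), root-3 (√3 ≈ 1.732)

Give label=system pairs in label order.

A=5:3, B=2:1, C=3:2, D=root-3

A = 1072/643 ≈ 1.667 → 5:3 (1.667)
B = 873/438 ≈ 1.993 → 2:1 (2.000)
C = 681/455 ≈ 1.497 → 3:2 (1.500)
D = 872/502 ≈ 1.737 → root-3 (1.732)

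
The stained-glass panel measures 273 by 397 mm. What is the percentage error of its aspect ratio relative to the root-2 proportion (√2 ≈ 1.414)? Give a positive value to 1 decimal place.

Ratio = 397 / 273 ≈ 1.4542.
Ideal root-2 ≈ 1.4142. |1.4542 − 1.4142| / 1.4142 ≈ 2.83% → 2.8%.

2.8%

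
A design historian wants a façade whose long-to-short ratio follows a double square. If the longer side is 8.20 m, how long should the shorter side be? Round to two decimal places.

4.10 m

2:1 = 2.00000.
Shorter side = 8.20 ÷ 2.00000 ≈ 4.1000 → 4.10 m.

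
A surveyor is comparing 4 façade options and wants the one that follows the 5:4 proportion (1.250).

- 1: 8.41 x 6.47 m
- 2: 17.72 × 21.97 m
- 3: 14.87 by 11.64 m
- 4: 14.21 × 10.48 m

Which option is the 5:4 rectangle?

Target 5:4 ≈ 1.250.
1: 1.300 (Δ0.050)  2: 1.240 (Δ0.010)  3: 1.277 (Δ0.027)  4: 1.356 (Δ0.106)

2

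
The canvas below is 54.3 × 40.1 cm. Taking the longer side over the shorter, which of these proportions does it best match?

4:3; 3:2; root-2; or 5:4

4:3

Ratio = 54.3 / 40.1 ≈ 1.354.
Distances: 4:3 1.333 (Δ 0.021); 3:2 1.500 (Δ 0.146); root-2 1.414 (Δ 0.060); 5:4 1.250 (Δ 0.104).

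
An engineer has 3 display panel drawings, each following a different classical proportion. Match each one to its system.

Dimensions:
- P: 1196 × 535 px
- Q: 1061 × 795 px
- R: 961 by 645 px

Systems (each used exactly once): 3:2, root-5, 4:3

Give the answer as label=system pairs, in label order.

P=root-5, Q=4:3, R=3:2

Ratios: P ≈ 2.236; Q ≈ 1.335; R ≈ 1.490.
Targets: 3:2 ≈ 1.500; root-5 ≈ 2.236; 4:3 ≈ 1.333.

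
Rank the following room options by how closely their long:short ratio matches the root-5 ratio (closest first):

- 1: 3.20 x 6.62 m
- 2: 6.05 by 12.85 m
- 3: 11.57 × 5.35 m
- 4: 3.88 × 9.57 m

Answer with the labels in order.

3, 2, 1, 4

Ratios: 1 = 6.62 / 3.20 ≈ 2.069; 2 = 12.85 / 6.05 ≈ 2.124; 3 = 11.57 / 5.35 ≈ 2.163; 4 = 9.57 / 3.88 ≈ 2.466.
|Δ from 2.236|: 1 0.167; 2 0.112; 3 0.073; 4 0.230.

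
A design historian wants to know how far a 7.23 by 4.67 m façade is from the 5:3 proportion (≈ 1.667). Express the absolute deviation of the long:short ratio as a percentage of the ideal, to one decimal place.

7.1%

Ratio = 7.23 / 4.67 ≈ 1.5482.
Ideal 5:3 ≈ 1.6667. |1.5482 − 1.6667| / 1.6667 ≈ 7.11% → 7.1%.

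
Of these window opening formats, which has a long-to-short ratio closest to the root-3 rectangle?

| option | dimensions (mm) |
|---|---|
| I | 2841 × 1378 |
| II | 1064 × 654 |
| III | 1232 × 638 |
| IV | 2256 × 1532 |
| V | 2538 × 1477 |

Ratios (long/short): I ≈ 2.062; II ≈ 1.627; III ≈ 1.931; IV ≈ 1.473; V ≈ 1.718.
root-3 ≈ 1.732; option V is nearest (Δ 0.014).

V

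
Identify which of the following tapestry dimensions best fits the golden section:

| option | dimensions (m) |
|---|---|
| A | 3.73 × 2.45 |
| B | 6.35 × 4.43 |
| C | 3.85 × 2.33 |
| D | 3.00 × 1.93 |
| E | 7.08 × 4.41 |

Target golden ratio ≈ 1.618.
A: 1.522 (Δ0.096)  B: 1.433 (Δ0.185)  C: 1.652 (Δ0.034)  D: 1.554 (Δ0.064)  E: 1.605 (Δ0.013)

E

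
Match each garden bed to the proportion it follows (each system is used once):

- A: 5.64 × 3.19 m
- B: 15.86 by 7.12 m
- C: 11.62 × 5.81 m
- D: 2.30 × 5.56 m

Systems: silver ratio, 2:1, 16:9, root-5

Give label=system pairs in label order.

Ratios: A ≈ 1.768; B ≈ 2.228; C ≈ 2.000; D ≈ 2.417.
Targets: silver ratio ≈ 2.414; 2:1 ≈ 2.000; 16:9 ≈ 1.778; root-5 ≈ 2.236.

A=16:9, B=root-5, C=2:1, D=silver ratio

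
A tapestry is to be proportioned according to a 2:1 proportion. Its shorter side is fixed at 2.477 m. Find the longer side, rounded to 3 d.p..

4.954 m

2:1 = 2.00000.
Longer side = 2.477 × 2.00000 ≈ 4.95400 → 4.954 m.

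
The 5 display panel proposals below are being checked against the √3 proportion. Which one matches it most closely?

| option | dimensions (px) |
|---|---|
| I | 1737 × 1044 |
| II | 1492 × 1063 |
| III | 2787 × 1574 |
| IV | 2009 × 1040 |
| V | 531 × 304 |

V

Ratios (long/short): I ≈ 1.664; II ≈ 1.404; III ≈ 1.771; IV ≈ 1.932; V ≈ 1.747.
root-3 ≈ 1.732; option V is nearest (Δ 0.015).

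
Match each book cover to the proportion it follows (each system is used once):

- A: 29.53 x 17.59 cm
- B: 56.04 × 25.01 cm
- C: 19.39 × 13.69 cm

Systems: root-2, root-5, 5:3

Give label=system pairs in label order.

Ratios: A ≈ 1.679; B ≈ 2.241; C ≈ 1.416.
Targets: root-2 ≈ 1.414; root-5 ≈ 2.236; 5:3 ≈ 1.667.

A=5:3, B=root-5, C=root-2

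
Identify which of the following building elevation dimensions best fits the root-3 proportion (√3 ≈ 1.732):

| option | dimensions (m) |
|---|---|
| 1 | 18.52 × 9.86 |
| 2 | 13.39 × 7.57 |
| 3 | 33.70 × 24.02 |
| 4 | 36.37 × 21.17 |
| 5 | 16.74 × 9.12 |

Ratios (long/short): 1 ≈ 1.878; 2 ≈ 1.769; 3 ≈ 1.403; 4 ≈ 1.718; 5 ≈ 1.836.
root-3 ≈ 1.732; option 4 is nearest (Δ 0.014).

4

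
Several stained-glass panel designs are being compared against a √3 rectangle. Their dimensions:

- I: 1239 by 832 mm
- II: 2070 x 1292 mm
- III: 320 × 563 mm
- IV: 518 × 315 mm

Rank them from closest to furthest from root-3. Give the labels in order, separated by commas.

I: 1239/832 ≈ 1.489 → |1.489 − 1.732| = 0.243
II: 2070/1292 ≈ 1.602 → |1.602 − 1.732| = 0.130
III: 563/320 ≈ 1.759 → |1.759 − 1.732| = 0.027
IV: 518/315 ≈ 1.644 → |1.644 − 1.732| = 0.088

III, IV, II, I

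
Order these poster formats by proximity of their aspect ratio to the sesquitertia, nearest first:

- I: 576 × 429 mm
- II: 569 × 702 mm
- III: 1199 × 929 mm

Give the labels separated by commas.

Ratios: I = 576 / 429 ≈ 1.343; II = 702 / 569 ≈ 1.234; III = 1199 / 929 ≈ 1.291.
|Δ from 1.333|: I 0.010; II 0.099; III 0.042.

I, III, II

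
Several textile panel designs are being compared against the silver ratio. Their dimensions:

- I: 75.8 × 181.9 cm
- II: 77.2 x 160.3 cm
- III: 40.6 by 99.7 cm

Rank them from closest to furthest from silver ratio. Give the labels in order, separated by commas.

I, III, II

Ratios: I = 181.9 / 75.8 ≈ 2.400; II = 160.3 / 77.2 ≈ 2.076; III = 99.7 / 40.6 ≈ 2.456.
|Δ from 2.414|: I 0.014; II 0.338; III 0.042.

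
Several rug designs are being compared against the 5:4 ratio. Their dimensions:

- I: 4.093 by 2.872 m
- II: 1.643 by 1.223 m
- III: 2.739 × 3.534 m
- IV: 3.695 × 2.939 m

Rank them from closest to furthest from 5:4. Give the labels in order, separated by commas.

I: 4.093/2.872 ≈ 1.425 → |1.425 − 1.250| = 0.175
II: 1.643/1.223 ≈ 1.343 → |1.343 − 1.250| = 0.093
III: 3.534/2.739 ≈ 1.290 → |1.290 − 1.250| = 0.040
IV: 3.695/2.939 ≈ 1.257 → |1.257 − 1.250| = 0.007

IV, III, II, I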